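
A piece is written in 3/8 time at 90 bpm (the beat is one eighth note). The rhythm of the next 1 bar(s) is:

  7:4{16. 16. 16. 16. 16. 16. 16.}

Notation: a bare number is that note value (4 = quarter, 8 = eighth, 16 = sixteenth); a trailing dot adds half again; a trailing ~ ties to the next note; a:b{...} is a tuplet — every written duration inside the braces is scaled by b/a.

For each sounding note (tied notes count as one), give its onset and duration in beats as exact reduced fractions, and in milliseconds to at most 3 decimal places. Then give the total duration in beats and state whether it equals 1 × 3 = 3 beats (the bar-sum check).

1) 0.0ms=0b +285.714ms=3/7b
2) 285.714ms=3/7b +285.714ms=3/7b
3) 571.429ms=6/7b +285.714ms=3/7b
4) 857.143ms=9/7b +285.714ms=3/7b
5) 1142.857ms=12/7b +285.714ms=3/7b
6) 1428.571ms=15/7b +285.714ms=3/7b
7) 1714.286ms=18/7b +285.714ms=3/7b
Σ=3b of 3 (90bpm 3/8) — PASS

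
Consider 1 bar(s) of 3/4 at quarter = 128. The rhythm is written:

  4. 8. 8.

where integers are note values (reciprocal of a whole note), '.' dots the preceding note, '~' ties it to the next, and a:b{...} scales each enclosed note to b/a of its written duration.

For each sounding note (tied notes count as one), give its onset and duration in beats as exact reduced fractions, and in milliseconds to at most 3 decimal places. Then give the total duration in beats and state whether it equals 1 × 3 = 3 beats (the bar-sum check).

1) 0.0ms=0b +703.125ms=3/2b
2) 703.125ms=3/2b +351.562ms=3/4b
3) 1054.688ms=9/4b +351.562ms=3/4b
Σ=3b of 3 (128bpm 3/4) — PASS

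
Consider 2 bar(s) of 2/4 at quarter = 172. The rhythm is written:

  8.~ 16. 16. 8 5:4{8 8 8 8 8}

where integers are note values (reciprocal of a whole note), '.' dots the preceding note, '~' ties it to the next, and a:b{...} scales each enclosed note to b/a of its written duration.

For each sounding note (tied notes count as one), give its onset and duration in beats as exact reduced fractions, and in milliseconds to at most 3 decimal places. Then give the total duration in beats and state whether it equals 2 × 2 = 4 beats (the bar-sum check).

1) 0.0ms=0b +392.442ms=9/8b
2) 392.442ms=9/8b +130.814ms=3/8b
3) 523.256ms=3/2b +174.419ms=1/2b
4) 697.674ms=2b +139.535ms=2/5b
5) 837.209ms=12/5b +139.535ms=2/5b
6) 976.744ms=14/5b +139.535ms=2/5b
7) 1116.279ms=16/5b +139.535ms=2/5b
8) 1255.814ms=18/5b +139.535ms=2/5b
Σ=4b of 4 (172bpm 2/4) — PASS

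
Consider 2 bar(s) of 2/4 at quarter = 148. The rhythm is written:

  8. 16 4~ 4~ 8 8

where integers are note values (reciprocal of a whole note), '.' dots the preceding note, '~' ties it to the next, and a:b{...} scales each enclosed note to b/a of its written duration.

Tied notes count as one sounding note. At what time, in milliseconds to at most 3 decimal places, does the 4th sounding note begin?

note 4 onset = 7/2b = 1418.919ms

1. 0.0ms @ 0 + 304.054ms (3/4)
2. 304.054ms @ 3/4 + 101.351ms (1/4)
3. 405.405ms @ 1 + 1013.514ms (5/2)
4. 1418.919ms @ 7/2 + 202.703ms (1/2)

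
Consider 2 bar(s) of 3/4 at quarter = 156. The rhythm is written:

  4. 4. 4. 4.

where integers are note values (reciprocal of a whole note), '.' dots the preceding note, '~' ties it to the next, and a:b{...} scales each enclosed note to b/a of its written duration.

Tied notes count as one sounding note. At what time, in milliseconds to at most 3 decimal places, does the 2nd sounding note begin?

note 2 onset = 3/2b = 576.923ms

1. 0.0ms @ 0 + 576.923ms (3/2)
2. 576.923ms @ 3/2 + 576.923ms (3/2)
3. 1153.846ms @ 3 + 576.923ms (3/2)
4. 1730.769ms @ 9/2 + 576.923ms (3/2)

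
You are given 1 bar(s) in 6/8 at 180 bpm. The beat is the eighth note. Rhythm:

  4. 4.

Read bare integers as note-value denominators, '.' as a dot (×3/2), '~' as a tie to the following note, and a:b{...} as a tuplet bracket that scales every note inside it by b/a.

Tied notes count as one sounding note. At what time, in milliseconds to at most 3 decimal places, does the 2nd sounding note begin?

note 2 onset = 3b = 1000.0ms

1. 0.0ms @ 0 + 1000.0ms (3)
2. 1000.0ms @ 3 + 1000.0ms (3)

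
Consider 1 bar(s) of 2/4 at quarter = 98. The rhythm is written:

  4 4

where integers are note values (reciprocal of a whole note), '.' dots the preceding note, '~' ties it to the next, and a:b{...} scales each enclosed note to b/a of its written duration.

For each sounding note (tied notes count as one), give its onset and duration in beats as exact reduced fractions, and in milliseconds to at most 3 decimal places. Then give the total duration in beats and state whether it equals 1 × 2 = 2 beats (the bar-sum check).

1) 0.0ms=0b +612.245ms=1b
2) 612.245ms=1b +612.245ms=1b
Σ=2b of 2 (98bpm 2/4) — PASS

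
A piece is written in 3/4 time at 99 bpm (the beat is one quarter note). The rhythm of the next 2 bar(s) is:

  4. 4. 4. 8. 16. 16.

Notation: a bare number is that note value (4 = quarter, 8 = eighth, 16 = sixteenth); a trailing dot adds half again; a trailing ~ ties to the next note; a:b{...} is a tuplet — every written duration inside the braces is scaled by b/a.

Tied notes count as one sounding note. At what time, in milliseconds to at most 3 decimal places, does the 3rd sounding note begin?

1. 0.0ms @ 0 + 909.091ms (3/2)
2. 909.091ms @ 3/2 + 909.091ms (3/2)
3. 1818.182ms @ 3 + 909.091ms (3/2)
4. 2727.273ms @ 9/2 + 454.545ms (3/4)
5. 3181.818ms @ 21/4 + 227.273ms (3/8)
6. 3409.091ms @ 45/8 + 227.273ms (3/8)

note 3 onset = 3b = 1818.182ms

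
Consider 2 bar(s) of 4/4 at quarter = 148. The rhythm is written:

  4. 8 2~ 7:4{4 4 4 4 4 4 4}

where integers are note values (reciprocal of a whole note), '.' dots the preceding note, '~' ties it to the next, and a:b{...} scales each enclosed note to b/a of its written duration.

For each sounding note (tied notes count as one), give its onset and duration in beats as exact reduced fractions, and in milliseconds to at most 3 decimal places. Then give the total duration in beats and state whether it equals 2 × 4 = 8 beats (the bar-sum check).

1) 0.0ms=0b +608.108ms=3/2b
2) 608.108ms=3/2b +202.703ms=1/2b
3) 810.811ms=2b +1042.471ms=18/7b
4) 1853.282ms=32/7b +231.66ms=4/7b
5) 2084.942ms=36/7b +231.66ms=4/7b
6) 2316.602ms=40/7b +231.66ms=4/7b
7) 2548.263ms=44/7b +231.66ms=4/7b
8) 2779.923ms=48/7b +231.66ms=4/7b
9) 3011.583ms=52/7b +231.66ms=4/7b
Σ=8b of 8 (148bpm 4/4) — PASS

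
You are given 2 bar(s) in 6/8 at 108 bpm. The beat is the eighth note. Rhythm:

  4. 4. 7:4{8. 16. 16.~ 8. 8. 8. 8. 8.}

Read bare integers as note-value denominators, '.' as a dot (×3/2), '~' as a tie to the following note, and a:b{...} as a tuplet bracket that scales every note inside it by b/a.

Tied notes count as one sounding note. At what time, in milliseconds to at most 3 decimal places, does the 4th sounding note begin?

1. 0.0ms @ 0 + 1666.667ms (3)
2. 1666.667ms @ 3 + 1666.667ms (3)
3. 3333.333ms @ 6 + 476.19ms (6/7)
4. 3809.524ms @ 48/7 + 238.095ms (3/7)
5. 4047.619ms @ 51/7 + 714.286ms (9/7)
6. 4761.905ms @ 60/7 + 476.19ms (6/7)
7. 5238.095ms @ 66/7 + 476.19ms (6/7)
8. 5714.286ms @ 72/7 + 476.19ms (6/7)
9. 6190.476ms @ 78/7 + 476.19ms (6/7)

note 4 onset = 48/7b = 3809.524ms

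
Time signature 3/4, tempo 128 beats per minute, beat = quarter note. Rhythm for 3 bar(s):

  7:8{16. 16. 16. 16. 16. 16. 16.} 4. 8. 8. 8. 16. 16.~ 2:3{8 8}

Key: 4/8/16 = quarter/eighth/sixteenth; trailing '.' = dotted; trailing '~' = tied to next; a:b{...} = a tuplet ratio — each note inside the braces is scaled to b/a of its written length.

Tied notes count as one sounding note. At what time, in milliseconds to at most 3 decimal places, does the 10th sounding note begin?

note 10 onset = 21/4b = 2460.938ms

1. 0.0ms @ 0 + 200.893ms (3/7)
2. 200.893ms @ 3/7 + 200.893ms (3/7)
3. 401.786ms @ 6/7 + 200.893ms (3/7)
4. 602.679ms @ 9/7 + 200.893ms (3/7)
5. 803.571ms @ 12/7 + 200.893ms (3/7)
6. 1004.464ms @ 15/7 + 200.893ms (3/7)
7. 1205.357ms @ 18/7 + 200.893ms (3/7)
8. 1406.25ms @ 3 + 703.125ms (3/2)
9. 2109.375ms @ 9/2 + 351.562ms (3/4)
10. 2460.938ms @ 21/4 + 351.562ms (3/4)
11. 2812.5ms @ 6 + 351.562ms (3/4)
12. 3164.062ms @ 27/4 + 175.781ms (3/8)
13. 3339.844ms @ 57/8 + 527.344ms (9/8)
14. 3867.188ms @ 33/4 + 351.562ms (3/4)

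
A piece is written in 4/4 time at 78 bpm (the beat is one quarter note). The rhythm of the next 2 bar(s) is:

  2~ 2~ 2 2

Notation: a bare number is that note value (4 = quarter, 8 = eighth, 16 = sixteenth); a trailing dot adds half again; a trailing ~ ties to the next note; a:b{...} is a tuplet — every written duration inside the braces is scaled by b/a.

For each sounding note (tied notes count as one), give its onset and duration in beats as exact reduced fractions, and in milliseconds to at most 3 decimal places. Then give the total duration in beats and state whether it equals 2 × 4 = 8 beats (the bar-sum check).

1) 0.0ms=0b +4615.385ms=6b
2) 4615.385ms=6b +1538.462ms=2b
Σ=8b of 8 (78bpm 4/4) — PASS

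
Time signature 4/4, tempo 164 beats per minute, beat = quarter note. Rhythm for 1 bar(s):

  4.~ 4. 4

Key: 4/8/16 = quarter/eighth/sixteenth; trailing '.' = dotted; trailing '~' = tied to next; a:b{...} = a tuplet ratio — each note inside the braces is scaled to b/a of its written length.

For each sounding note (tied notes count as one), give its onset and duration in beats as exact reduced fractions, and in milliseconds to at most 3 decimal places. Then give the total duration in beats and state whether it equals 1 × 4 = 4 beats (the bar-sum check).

1) 0.0ms=0b +1097.561ms=3b
2) 1097.561ms=3b +365.854ms=1b
Σ=4b of 4 (164bpm 4/4) — PASS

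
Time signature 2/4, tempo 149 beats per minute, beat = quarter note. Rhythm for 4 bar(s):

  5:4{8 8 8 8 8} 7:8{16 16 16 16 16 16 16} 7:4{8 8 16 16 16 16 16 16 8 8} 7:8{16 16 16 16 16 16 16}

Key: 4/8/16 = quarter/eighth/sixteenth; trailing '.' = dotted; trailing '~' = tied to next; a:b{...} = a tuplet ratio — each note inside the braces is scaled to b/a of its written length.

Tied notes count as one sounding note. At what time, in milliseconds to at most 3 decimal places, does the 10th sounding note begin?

note 10 onset = 22/7b = 1265.58ms

1. 0.0ms @ 0 + 161.074ms (2/5)
2. 161.074ms @ 2/5 + 161.074ms (2/5)
3. 322.148ms @ 4/5 + 161.074ms (2/5)
4. 483.221ms @ 6/5 + 161.074ms (2/5)
5. 644.295ms @ 8/5 + 161.074ms (2/5)
6. 805.369ms @ 2 + 115.053ms (2/7)
7. 920.422ms @ 16/7 + 115.053ms (2/7)
8. 1035.475ms @ 18/7 + 115.053ms (2/7)
9. 1150.527ms @ 20/7 + 115.053ms (2/7)
10. 1265.58ms @ 22/7 + 115.053ms (2/7)
11. 1380.633ms @ 24/7 + 115.053ms (2/7)
12. 1495.686ms @ 26/7 + 115.053ms (2/7)
13. 1610.738ms @ 4 + 115.053ms (2/7)
14. 1725.791ms @ 30/7 + 115.053ms (2/7)
15. 1840.844ms @ 32/7 + 57.526ms (1/7)
16. 1898.37ms @ 33/7 + 57.526ms (1/7)
17. 1955.896ms @ 34/7 + 57.526ms (1/7)
18. 2013.423ms @ 5 + 57.526ms (1/7)
19. 2070.949ms @ 36/7 + 57.526ms (1/7)
20. 2128.476ms @ 37/7 + 57.526ms (1/7)
21. 2186.002ms @ 38/7 + 115.053ms (2/7)
22. 2301.055ms @ 40/7 + 115.053ms (2/7)
23. 2416.107ms @ 6 + 115.053ms (2/7)
24. 2531.16ms @ 44/7 + 115.053ms (2/7)
25. 2646.213ms @ 46/7 + 115.053ms (2/7)
26. 2761.266ms @ 48/7 + 115.053ms (2/7)
27. 2876.318ms @ 50/7 + 115.053ms (2/7)
28. 2991.371ms @ 52/7 + 115.053ms (2/7)
29. 3106.424ms @ 54/7 + 115.053ms (2/7)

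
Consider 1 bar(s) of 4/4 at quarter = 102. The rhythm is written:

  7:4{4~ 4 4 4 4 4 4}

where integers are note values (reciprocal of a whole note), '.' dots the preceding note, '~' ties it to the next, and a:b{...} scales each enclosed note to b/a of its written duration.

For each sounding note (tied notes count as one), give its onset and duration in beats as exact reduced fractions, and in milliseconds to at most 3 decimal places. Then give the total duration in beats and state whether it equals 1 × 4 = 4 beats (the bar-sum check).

1) 0.0ms=0b +672.269ms=8/7b
2) 672.269ms=8/7b +336.134ms=4/7b
3) 1008.403ms=12/7b +336.134ms=4/7b
4) 1344.538ms=16/7b +336.134ms=4/7b
5) 1680.672ms=20/7b +336.134ms=4/7b
6) 2016.807ms=24/7b +336.134ms=4/7b
Σ=4b of 4 (102bpm 4/4) — PASS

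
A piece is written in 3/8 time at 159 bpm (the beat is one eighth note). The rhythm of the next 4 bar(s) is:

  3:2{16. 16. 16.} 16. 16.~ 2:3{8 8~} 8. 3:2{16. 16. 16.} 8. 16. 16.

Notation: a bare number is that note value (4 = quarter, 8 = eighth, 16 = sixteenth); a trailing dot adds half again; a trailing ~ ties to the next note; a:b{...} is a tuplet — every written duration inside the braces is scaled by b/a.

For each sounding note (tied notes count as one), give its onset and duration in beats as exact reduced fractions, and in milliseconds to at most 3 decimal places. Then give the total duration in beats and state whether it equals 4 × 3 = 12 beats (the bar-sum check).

1) 0.0ms=0b +188.679ms=1/2b
2) 188.679ms=1/2b +188.679ms=1/2b
3) 377.358ms=1b +188.679ms=1/2b
4) 566.038ms=3/2b +283.019ms=3/4b
5) 849.057ms=9/4b +849.057ms=9/4b
6) 1698.113ms=9/2b +1132.075ms=3b
7) 2830.189ms=15/2b +188.679ms=1/2b
8) 3018.868ms=8b +188.679ms=1/2b
9) 3207.547ms=17/2b +188.679ms=1/2b
10) 3396.226ms=9b +566.038ms=3/2b
11) 3962.264ms=21/2b +283.019ms=3/4b
12) 4245.283ms=45/4b +283.019ms=3/4b
Σ=12b of 12 (159bpm 3/8) — PASS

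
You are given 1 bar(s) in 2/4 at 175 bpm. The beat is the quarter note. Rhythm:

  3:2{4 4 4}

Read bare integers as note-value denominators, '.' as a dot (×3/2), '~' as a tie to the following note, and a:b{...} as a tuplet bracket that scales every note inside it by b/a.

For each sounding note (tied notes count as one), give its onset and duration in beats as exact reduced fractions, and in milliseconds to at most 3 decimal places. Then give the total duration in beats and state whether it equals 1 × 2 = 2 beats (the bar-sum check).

1) 0.0ms=0b +228.571ms=2/3b
2) 228.571ms=2/3b +228.571ms=2/3b
3) 457.143ms=4/3b +228.571ms=2/3b
Σ=2b of 2 (175bpm 2/4) — PASS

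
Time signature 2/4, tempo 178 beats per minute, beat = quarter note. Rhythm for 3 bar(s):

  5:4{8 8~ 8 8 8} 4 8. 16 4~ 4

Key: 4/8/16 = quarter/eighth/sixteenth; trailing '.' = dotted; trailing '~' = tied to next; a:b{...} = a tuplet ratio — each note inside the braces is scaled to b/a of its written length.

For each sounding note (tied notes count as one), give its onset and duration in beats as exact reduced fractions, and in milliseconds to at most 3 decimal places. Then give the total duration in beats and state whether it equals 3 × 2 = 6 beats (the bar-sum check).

1) 0.0ms=0b +134.831ms=2/5b
2) 134.831ms=2/5b +269.663ms=4/5b
3) 404.494ms=6/5b +134.831ms=2/5b
4) 539.326ms=8/5b +134.831ms=2/5b
5) 674.157ms=2b +337.079ms=1b
6) 1011.236ms=3b +252.809ms=3/4b
7) 1264.045ms=15/4b +84.27ms=1/4b
8) 1348.315ms=4b +674.157ms=2b
Σ=6b of 6 (178bpm 2/4) — PASS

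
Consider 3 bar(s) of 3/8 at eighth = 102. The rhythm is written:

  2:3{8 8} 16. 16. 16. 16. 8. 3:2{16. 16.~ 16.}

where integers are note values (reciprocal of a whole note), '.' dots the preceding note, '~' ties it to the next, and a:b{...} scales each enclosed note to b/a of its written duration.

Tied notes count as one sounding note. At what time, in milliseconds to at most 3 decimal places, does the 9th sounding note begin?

1. 0.0ms @ 0 + 882.353ms (3/2)
2. 882.353ms @ 3/2 + 882.353ms (3/2)
3. 1764.706ms @ 3 + 441.176ms (3/4)
4. 2205.882ms @ 15/4 + 441.176ms (3/4)
5. 2647.059ms @ 9/2 + 441.176ms (3/4)
6. 3088.235ms @ 21/4 + 441.176ms (3/4)
7. 3529.412ms @ 6 + 882.353ms (3/2)
8. 4411.765ms @ 15/2 + 294.118ms (1/2)
9. 4705.882ms @ 8 + 588.235ms (1)

note 9 onset = 8b = 4705.882ms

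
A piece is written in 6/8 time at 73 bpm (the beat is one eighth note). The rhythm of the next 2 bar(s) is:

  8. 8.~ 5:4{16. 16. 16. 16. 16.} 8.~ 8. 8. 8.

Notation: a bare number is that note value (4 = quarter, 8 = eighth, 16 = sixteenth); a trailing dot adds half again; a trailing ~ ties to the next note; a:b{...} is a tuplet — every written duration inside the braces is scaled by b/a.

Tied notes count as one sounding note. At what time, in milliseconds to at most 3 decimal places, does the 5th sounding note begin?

1. 0.0ms @ 0 + 1232.877ms (3/2)
2. 1232.877ms @ 3/2 + 1726.027ms (21/10)
3. 2958.904ms @ 18/5 + 493.151ms (3/5)
4. 3452.055ms @ 21/5 + 493.151ms (3/5)
5. 3945.205ms @ 24/5 + 493.151ms (3/5)
6. 4438.356ms @ 27/5 + 493.151ms (3/5)
7. 4931.507ms @ 6 + 2465.753ms (3)
8. 7397.26ms @ 9 + 1232.877ms (3/2)
9. 8630.137ms @ 21/2 + 1232.877ms (3/2)

note 5 onset = 24/5b = 3945.205ms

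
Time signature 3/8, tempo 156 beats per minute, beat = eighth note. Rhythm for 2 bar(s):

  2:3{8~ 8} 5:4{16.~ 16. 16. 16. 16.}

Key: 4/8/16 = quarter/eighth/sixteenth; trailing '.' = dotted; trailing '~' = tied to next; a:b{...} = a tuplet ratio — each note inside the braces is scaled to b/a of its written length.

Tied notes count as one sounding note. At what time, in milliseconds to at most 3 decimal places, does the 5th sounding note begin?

note 5 onset = 27/5b = 2076.923ms

1. 0.0ms @ 0 + 1153.846ms (3)
2. 1153.846ms @ 3 + 461.538ms (6/5)
3. 1615.385ms @ 21/5 + 230.769ms (3/5)
4. 1846.154ms @ 24/5 + 230.769ms (3/5)
5. 2076.923ms @ 27/5 + 230.769ms (3/5)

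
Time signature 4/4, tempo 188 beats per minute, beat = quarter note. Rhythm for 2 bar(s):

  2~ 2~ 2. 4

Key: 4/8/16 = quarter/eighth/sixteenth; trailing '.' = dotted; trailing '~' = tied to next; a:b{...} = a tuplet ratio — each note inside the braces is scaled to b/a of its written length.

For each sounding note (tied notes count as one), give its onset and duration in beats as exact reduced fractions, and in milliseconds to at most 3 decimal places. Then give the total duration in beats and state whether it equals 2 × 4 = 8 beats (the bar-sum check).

1) 0.0ms=0b +2234.043ms=7b
2) 2234.043ms=7b +319.149ms=1b
Σ=8b of 8 (188bpm 4/4) — PASS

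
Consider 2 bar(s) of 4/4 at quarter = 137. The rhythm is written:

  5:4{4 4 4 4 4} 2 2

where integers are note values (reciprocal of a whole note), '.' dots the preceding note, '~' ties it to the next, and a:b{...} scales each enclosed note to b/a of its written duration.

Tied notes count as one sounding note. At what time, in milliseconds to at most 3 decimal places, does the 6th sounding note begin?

note 6 onset = 4b = 1751.825ms

1. 0.0ms @ 0 + 350.365ms (4/5)
2. 350.365ms @ 4/5 + 350.365ms (4/5)
3. 700.73ms @ 8/5 + 350.365ms (4/5)
4. 1051.095ms @ 12/5 + 350.365ms (4/5)
5. 1401.46ms @ 16/5 + 350.365ms (4/5)
6. 1751.825ms @ 4 + 875.912ms (2)
7. 2627.737ms @ 6 + 875.912ms (2)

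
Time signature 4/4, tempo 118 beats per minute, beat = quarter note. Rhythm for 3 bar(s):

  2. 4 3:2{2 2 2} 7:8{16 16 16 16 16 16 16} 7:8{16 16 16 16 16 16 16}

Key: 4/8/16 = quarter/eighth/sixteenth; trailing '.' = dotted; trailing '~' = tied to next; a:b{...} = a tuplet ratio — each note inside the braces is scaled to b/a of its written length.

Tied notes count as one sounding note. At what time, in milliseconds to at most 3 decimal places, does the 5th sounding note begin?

note 5 onset = 20/3b = 3389.831ms

1. 0.0ms @ 0 + 1525.424ms (3)
2. 1525.424ms @ 3 + 508.475ms (1)
3. 2033.898ms @ 4 + 677.966ms (4/3)
4. 2711.864ms @ 16/3 + 677.966ms (4/3)
5. 3389.831ms @ 20/3 + 677.966ms (4/3)
6. 4067.797ms @ 8 + 145.278ms (2/7)
7. 4213.075ms @ 58/7 + 145.278ms (2/7)
8. 4358.354ms @ 60/7 + 145.278ms (2/7)
9. 4503.632ms @ 62/7 + 145.278ms (2/7)
10. 4648.91ms @ 64/7 + 145.278ms (2/7)
11. 4794.189ms @ 66/7 + 145.278ms (2/7)
12. 4939.467ms @ 68/7 + 145.278ms (2/7)
13. 5084.746ms @ 10 + 145.278ms (2/7)
14. 5230.024ms @ 72/7 + 145.278ms (2/7)
15. 5375.303ms @ 74/7 + 145.278ms (2/7)
16. 5520.581ms @ 76/7 + 145.278ms (2/7)
17. 5665.86ms @ 78/7 + 145.278ms (2/7)
18. 5811.138ms @ 80/7 + 145.278ms (2/7)
19. 5956.416ms @ 82/7 + 145.278ms (2/7)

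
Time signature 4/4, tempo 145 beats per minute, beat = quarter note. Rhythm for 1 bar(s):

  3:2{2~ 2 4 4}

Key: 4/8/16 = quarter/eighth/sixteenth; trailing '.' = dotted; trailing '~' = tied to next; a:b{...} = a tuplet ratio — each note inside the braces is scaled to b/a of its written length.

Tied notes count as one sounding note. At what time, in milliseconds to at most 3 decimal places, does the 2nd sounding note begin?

1. 0.0ms @ 0 + 1103.448ms (8/3)
2. 1103.448ms @ 8/3 + 275.862ms (2/3)
3. 1379.31ms @ 10/3 + 275.862ms (2/3)

note 2 onset = 8/3b = 1103.448ms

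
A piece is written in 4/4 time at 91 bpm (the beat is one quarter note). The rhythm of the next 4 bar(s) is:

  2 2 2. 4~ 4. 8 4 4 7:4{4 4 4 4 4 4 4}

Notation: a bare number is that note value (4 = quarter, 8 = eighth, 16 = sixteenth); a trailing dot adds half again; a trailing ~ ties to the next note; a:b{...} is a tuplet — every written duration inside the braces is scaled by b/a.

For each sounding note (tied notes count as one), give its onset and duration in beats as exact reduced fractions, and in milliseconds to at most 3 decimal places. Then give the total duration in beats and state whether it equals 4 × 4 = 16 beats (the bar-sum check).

1) 0.0ms=0b +1318.681ms=2b
2) 1318.681ms=2b +1318.681ms=2b
3) 2637.363ms=4b +1978.022ms=3b
4) 4615.385ms=7b +1648.352ms=5/2b
5) 6263.736ms=19/2b +329.67ms=1/2b
6) 6593.407ms=10b +659.341ms=1b
7) 7252.747ms=11b +659.341ms=1b
8) 7912.088ms=12b +376.766ms=4/7b
9) 8288.854ms=88/7b +376.766ms=4/7b
10) 8665.62ms=92/7b +376.766ms=4/7b
11) 9042.386ms=96/7b +376.766ms=4/7b
12) 9419.152ms=100/7b +376.766ms=4/7b
13) 9795.918ms=104/7b +376.766ms=4/7b
14) 10172.684ms=108/7b +376.766ms=4/7b
Σ=16b of 16 (91bpm 4/4) — PASS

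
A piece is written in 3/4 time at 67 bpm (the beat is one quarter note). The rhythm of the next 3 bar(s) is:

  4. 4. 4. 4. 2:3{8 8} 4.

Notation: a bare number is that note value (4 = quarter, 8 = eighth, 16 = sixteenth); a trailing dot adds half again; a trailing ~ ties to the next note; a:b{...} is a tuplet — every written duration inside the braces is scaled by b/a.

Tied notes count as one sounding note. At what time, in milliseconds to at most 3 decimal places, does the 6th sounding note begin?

note 6 onset = 27/4b = 6044.776ms

1. 0.0ms @ 0 + 1343.284ms (3/2)
2. 1343.284ms @ 3/2 + 1343.284ms (3/2)
3. 2686.567ms @ 3 + 1343.284ms (3/2)
4. 4029.851ms @ 9/2 + 1343.284ms (3/2)
5. 5373.134ms @ 6 + 671.642ms (3/4)
6. 6044.776ms @ 27/4 + 671.642ms (3/4)
7. 6716.418ms @ 15/2 + 1343.284ms (3/2)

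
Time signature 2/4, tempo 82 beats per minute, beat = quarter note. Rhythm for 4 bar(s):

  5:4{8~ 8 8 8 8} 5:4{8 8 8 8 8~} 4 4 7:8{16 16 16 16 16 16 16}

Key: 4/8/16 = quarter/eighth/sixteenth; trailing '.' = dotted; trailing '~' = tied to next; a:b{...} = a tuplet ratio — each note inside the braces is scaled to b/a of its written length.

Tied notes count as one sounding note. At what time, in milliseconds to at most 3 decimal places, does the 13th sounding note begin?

note 13 onset = 46/7b = 4808.362ms

1. 0.0ms @ 0 + 585.366ms (4/5)
2. 585.366ms @ 4/5 + 292.683ms (2/5)
3. 878.049ms @ 6/5 + 292.683ms (2/5)
4. 1170.732ms @ 8/5 + 292.683ms (2/5)
5. 1463.415ms @ 2 + 292.683ms (2/5)
6. 1756.098ms @ 12/5 + 292.683ms (2/5)
7. 2048.78ms @ 14/5 + 292.683ms (2/5)
8. 2341.463ms @ 16/5 + 292.683ms (2/5)
9. 2634.146ms @ 18/5 + 1024.39ms (7/5)
10. 3658.537ms @ 5 + 731.707ms (1)
11. 4390.244ms @ 6 + 209.059ms (2/7)
12. 4599.303ms @ 44/7 + 209.059ms (2/7)
13. 4808.362ms @ 46/7 + 209.059ms (2/7)
14. 5017.422ms @ 48/7 + 209.059ms (2/7)
15. 5226.481ms @ 50/7 + 209.059ms (2/7)
16. 5435.54ms @ 52/7 + 209.059ms (2/7)
17. 5644.599ms @ 54/7 + 209.059ms (2/7)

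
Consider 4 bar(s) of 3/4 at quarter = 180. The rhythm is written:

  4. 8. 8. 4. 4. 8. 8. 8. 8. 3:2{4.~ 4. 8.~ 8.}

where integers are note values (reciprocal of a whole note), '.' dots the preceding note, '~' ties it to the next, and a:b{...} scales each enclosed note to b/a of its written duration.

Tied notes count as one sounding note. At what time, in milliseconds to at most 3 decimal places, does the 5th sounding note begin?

note 5 onset = 9/2b = 1500.0ms

1. 0.0ms @ 0 + 500.0ms (3/2)
2. 500.0ms @ 3/2 + 250.0ms (3/4)
3. 750.0ms @ 9/4 + 250.0ms (3/4)
4. 1000.0ms @ 3 + 500.0ms (3/2)
5. 1500.0ms @ 9/2 + 500.0ms (3/2)
6. 2000.0ms @ 6 + 250.0ms (3/4)
7. 2250.0ms @ 27/4 + 250.0ms (3/4)
8. 2500.0ms @ 15/2 + 250.0ms (3/4)
9. 2750.0ms @ 33/4 + 250.0ms (3/4)
10. 3000.0ms @ 9 + 666.667ms (2)
11. 3666.667ms @ 11 + 333.333ms (1)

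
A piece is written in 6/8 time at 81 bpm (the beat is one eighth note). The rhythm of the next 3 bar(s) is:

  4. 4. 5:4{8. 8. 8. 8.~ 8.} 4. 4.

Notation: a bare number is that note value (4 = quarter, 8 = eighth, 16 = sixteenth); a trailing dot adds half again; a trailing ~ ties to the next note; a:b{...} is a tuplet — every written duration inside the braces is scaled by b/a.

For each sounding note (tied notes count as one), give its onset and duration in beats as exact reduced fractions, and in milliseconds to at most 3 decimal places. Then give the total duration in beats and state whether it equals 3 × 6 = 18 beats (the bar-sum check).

1) 0.0ms=0b +2222.222ms=3b
2) 2222.222ms=3b +2222.222ms=3b
3) 4444.444ms=6b +888.889ms=6/5b
4) 5333.333ms=36/5b +888.889ms=6/5b
5) 6222.222ms=42/5b +888.889ms=6/5b
6) 7111.111ms=48/5b +1777.778ms=12/5b
7) 8888.889ms=12b +2222.222ms=3b
8) 11111.111ms=15b +2222.222ms=3b
Σ=18b of 18 (81bpm 6/8) — PASS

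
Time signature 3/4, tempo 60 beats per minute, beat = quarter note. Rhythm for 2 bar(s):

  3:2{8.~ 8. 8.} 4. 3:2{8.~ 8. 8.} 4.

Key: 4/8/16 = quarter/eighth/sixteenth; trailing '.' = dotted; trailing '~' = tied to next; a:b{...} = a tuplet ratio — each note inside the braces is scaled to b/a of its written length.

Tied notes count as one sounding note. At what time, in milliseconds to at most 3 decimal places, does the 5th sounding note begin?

note 5 onset = 4b = 4000.0ms

1. 0.0ms @ 0 + 1000.0ms (1)
2. 1000.0ms @ 1 + 500.0ms (1/2)
3. 1500.0ms @ 3/2 + 1500.0ms (3/2)
4. 3000.0ms @ 3 + 1000.0ms (1)
5. 4000.0ms @ 4 + 500.0ms (1/2)
6. 4500.0ms @ 9/2 + 1500.0ms (3/2)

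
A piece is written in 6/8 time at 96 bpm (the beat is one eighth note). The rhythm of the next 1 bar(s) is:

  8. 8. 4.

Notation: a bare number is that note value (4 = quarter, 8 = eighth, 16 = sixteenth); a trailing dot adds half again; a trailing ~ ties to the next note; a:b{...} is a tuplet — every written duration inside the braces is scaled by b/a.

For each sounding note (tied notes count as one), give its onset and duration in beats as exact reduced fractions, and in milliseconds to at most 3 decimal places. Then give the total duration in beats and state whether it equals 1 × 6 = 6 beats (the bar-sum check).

1) 0.0ms=0b +937.5ms=3/2b
2) 937.5ms=3/2b +937.5ms=3/2b
3) 1875.0ms=3b +1875.0ms=3b
Σ=6b of 6 (96bpm 6/8) — PASS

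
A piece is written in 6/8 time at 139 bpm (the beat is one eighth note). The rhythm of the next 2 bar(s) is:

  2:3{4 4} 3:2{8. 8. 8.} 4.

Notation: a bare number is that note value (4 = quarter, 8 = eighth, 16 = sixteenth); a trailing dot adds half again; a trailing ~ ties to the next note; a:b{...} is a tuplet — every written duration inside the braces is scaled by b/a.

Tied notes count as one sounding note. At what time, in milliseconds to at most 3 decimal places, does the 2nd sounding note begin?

note 2 onset = 3b = 1294.964ms

1. 0.0ms @ 0 + 1294.964ms (3)
2. 1294.964ms @ 3 + 1294.964ms (3)
3. 2589.928ms @ 6 + 431.655ms (1)
4. 3021.583ms @ 7 + 431.655ms (1)
5. 3453.237ms @ 8 + 431.655ms (1)
6. 3884.892ms @ 9 + 1294.964ms (3)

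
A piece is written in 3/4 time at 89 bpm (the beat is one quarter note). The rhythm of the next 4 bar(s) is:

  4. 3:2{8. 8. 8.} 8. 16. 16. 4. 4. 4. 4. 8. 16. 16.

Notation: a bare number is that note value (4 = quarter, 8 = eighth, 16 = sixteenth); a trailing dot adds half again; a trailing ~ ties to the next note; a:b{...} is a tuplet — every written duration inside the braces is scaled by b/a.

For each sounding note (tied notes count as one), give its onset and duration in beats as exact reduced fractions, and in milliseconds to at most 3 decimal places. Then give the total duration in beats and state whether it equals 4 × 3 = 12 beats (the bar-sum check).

1) 0.0ms=0b +1011.236ms=3/2b
2) 1011.236ms=3/2b +337.079ms=1/2b
3) 1348.315ms=2b +337.079ms=1/2b
4) 1685.393ms=5/2b +337.079ms=1/2b
5) 2022.472ms=3b +505.618ms=3/4b
6) 2528.09ms=15/4b +252.809ms=3/8b
7) 2780.899ms=33/8b +252.809ms=3/8b
8) 3033.708ms=9/2b +1011.236ms=3/2b
9) 4044.944ms=6b +1011.236ms=3/2b
10) 5056.18ms=15/2b +1011.236ms=3/2b
11) 6067.416ms=9b +1011.236ms=3/2b
12) 7078.652ms=21/2b +505.618ms=3/4b
13) 7584.27ms=45/4b +252.809ms=3/8b
14) 7837.079ms=93/8b +252.809ms=3/8b
Σ=12b of 12 (89bpm 3/4) — PASS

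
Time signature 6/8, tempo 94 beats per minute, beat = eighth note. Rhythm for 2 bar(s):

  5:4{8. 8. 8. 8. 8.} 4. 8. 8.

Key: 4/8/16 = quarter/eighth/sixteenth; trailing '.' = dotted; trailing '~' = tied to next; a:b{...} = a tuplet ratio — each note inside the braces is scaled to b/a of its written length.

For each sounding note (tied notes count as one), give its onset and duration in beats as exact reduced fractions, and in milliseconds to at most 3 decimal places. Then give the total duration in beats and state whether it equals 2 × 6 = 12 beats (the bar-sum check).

1) 0.0ms=0b +765.957ms=6/5b
2) 765.957ms=6/5b +765.957ms=6/5b
3) 1531.915ms=12/5b +765.957ms=6/5b
4) 2297.872ms=18/5b +765.957ms=6/5b
5) 3063.83ms=24/5b +765.957ms=6/5b
6) 3829.787ms=6b +1914.894ms=3b
7) 5744.681ms=9b +957.447ms=3/2b
8) 6702.128ms=21/2b +957.447ms=3/2b
Σ=12b of 12 (94bpm 6/8) — PASS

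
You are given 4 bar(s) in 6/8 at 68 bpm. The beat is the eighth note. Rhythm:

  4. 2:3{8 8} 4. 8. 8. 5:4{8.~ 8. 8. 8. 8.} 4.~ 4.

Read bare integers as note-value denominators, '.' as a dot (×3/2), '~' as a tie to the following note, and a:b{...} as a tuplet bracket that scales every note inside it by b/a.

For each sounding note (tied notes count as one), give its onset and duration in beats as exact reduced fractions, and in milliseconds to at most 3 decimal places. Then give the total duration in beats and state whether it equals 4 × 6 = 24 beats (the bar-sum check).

1) 0.0ms=0b +2647.059ms=3b
2) 2647.059ms=3b +1323.529ms=3/2b
3) 3970.588ms=9/2b +1323.529ms=3/2b
4) 5294.118ms=6b +2647.059ms=3b
5) 7941.176ms=9b +1323.529ms=3/2b
6) 9264.706ms=21/2b +1323.529ms=3/2b
7) 10588.235ms=12b +2117.647ms=12/5b
8) 12705.882ms=72/5b +1058.824ms=6/5b
9) 13764.706ms=78/5b +1058.824ms=6/5b
10) 14823.529ms=84/5b +1058.824ms=6/5b
11) 15882.353ms=18b +5294.118ms=6b
Σ=24b of 24 (68bpm 6/8) — PASS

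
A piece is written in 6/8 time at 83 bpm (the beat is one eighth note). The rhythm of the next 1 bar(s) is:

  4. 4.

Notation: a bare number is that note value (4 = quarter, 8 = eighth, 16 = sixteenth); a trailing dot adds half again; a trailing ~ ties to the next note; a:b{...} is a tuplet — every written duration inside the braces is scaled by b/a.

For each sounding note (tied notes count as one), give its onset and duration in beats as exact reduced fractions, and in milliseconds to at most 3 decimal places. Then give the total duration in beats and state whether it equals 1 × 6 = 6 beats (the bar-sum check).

1) 0.0ms=0b +2168.675ms=3b
2) 2168.675ms=3b +2168.675ms=3b
Σ=6b of 6 (83bpm 6/8) — PASS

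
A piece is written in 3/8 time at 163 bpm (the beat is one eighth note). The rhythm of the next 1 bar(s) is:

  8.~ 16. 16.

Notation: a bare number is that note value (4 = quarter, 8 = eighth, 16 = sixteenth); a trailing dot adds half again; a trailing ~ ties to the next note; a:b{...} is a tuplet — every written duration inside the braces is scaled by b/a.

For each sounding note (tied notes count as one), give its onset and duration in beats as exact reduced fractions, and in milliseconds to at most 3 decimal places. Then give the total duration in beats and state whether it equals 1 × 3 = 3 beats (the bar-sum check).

1) 0.0ms=0b +828.221ms=9/4b
2) 828.221ms=9/4b +276.074ms=3/4b
Σ=3b of 3 (163bpm 3/8) — PASS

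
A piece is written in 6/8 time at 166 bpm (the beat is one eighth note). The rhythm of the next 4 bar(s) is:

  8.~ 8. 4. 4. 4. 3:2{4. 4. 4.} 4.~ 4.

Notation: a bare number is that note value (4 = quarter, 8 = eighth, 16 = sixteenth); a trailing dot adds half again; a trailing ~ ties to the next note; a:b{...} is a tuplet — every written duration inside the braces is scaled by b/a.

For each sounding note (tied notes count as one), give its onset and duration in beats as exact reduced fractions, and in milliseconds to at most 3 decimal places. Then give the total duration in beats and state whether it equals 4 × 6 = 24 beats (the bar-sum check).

1) 0.0ms=0b +1084.337ms=3b
2) 1084.337ms=3b +1084.337ms=3b
3) 2168.675ms=6b +1084.337ms=3b
4) 3253.012ms=9b +1084.337ms=3b
5) 4337.349ms=12b +722.892ms=2b
6) 5060.241ms=14b +722.892ms=2b
7) 5783.133ms=16b +722.892ms=2b
8) 6506.024ms=18b +2168.675ms=6b
Σ=24b of 24 (166bpm 6/8) — PASS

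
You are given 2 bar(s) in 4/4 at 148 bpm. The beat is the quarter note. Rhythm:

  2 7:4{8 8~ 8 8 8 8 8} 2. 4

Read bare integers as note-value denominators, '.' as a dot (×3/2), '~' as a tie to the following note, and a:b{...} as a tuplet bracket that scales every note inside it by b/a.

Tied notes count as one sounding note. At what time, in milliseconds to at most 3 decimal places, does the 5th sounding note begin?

note 5 onset = 22/7b = 1274.131ms

1. 0.0ms @ 0 + 810.811ms (2)
2. 810.811ms @ 2 + 115.83ms (2/7)
3. 926.641ms @ 16/7 + 231.66ms (4/7)
4. 1158.301ms @ 20/7 + 115.83ms (2/7)
5. 1274.131ms @ 22/7 + 115.83ms (2/7)
6. 1389.961ms @ 24/7 + 115.83ms (2/7)
7. 1505.792ms @ 26/7 + 115.83ms (2/7)
8. 1621.622ms @ 4 + 1216.216ms (3)
9. 2837.838ms @ 7 + 405.405ms (1)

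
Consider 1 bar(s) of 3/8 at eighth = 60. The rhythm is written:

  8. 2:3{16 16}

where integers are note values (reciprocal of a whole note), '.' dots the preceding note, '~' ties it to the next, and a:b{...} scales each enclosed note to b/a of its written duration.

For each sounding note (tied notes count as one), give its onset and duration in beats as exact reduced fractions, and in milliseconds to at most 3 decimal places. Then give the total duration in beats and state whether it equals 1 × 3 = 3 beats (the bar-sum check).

1) 0.0ms=0b +1500.0ms=3/2b
2) 1500.0ms=3/2b +750.0ms=3/4b
3) 2250.0ms=9/4b +750.0ms=3/4b
Σ=3b of 3 (60bpm 3/8) — PASS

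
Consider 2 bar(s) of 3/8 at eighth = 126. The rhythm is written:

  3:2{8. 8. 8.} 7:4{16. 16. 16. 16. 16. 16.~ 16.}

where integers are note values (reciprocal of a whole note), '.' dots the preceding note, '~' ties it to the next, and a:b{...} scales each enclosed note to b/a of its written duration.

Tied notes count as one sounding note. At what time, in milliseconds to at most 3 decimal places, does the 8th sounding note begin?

1. 0.0ms @ 0 + 476.19ms (1)
2. 476.19ms @ 1 + 476.19ms (1)
3. 952.381ms @ 2 + 476.19ms (1)
4. 1428.571ms @ 3 + 204.082ms (3/7)
5. 1632.653ms @ 24/7 + 204.082ms (3/7)
6. 1836.735ms @ 27/7 + 204.082ms (3/7)
7. 2040.816ms @ 30/7 + 204.082ms (3/7)
8. 2244.898ms @ 33/7 + 204.082ms (3/7)
9. 2448.98ms @ 36/7 + 408.163ms (6/7)

note 8 onset = 33/7b = 2244.898ms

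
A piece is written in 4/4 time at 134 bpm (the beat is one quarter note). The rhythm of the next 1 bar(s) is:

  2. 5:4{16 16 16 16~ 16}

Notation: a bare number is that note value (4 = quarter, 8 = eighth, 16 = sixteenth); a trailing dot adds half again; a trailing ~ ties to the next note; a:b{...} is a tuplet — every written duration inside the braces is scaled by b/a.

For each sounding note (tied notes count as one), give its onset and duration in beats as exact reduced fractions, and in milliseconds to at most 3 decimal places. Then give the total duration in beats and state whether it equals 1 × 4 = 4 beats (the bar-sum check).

1) 0.0ms=0b +1343.284ms=3b
2) 1343.284ms=3b +89.552ms=1/5b
3) 1432.836ms=16/5b +89.552ms=1/5b
4) 1522.388ms=17/5b +89.552ms=1/5b
5) 1611.94ms=18/5b +179.104ms=2/5b
Σ=4b of 4 (134bpm 4/4) — PASS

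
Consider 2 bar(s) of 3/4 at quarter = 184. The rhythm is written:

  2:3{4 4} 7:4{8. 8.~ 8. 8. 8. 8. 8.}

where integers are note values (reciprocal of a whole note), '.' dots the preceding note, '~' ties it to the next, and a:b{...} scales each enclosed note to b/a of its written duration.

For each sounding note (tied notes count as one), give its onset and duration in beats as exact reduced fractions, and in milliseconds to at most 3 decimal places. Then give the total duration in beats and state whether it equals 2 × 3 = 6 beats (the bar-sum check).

1) 0.0ms=0b +489.13ms=3/2b
2) 489.13ms=3/2b +489.13ms=3/2b
3) 978.261ms=3b +139.752ms=3/7b
4) 1118.012ms=24/7b +279.503ms=6/7b
5) 1397.516ms=30/7b +139.752ms=3/7b
6) 1537.267ms=33/7b +139.752ms=3/7b
7) 1677.019ms=36/7b +139.752ms=3/7b
8) 1816.77ms=39/7b +139.752ms=3/7b
Σ=6b of 6 (184bpm 3/4) — PASS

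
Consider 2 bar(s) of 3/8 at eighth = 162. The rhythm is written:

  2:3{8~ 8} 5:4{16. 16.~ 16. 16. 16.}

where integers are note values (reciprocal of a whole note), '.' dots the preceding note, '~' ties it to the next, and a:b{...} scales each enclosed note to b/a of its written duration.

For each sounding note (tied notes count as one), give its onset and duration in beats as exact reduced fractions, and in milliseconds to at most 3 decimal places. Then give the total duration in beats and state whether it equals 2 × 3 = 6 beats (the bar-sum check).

1) 0.0ms=0b +1111.111ms=3b
2) 1111.111ms=3b +222.222ms=3/5b
3) 1333.333ms=18/5b +444.444ms=6/5b
4) 1777.778ms=24/5b +222.222ms=3/5b
5) 2000.0ms=27/5b +222.222ms=3/5b
Σ=6b of 6 (162bpm 3/8) — PASS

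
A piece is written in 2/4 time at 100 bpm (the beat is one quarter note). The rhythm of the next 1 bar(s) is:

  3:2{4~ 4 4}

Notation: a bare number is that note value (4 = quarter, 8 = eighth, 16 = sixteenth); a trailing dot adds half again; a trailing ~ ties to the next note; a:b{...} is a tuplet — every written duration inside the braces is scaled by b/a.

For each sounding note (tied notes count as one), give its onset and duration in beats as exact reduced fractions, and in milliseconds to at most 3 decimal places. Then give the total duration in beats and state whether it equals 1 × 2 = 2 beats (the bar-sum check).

1) 0.0ms=0b +800.0ms=4/3b
2) 800.0ms=4/3b +400.0ms=2/3b
Σ=2b of 2 (100bpm 2/4) — PASS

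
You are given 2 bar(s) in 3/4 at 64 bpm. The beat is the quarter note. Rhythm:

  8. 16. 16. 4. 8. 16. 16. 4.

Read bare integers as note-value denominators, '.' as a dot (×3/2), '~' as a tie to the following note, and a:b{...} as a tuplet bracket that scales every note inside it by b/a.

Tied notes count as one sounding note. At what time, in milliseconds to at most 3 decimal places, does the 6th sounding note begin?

note 6 onset = 15/4b = 3515.625ms

1. 0.0ms @ 0 + 703.125ms (3/4)
2. 703.125ms @ 3/4 + 351.562ms (3/8)
3. 1054.688ms @ 9/8 + 351.562ms (3/8)
4. 1406.25ms @ 3/2 + 1406.25ms (3/2)
5. 2812.5ms @ 3 + 703.125ms (3/4)
6. 3515.625ms @ 15/4 + 351.562ms (3/8)
7. 3867.188ms @ 33/8 + 351.562ms (3/8)
8. 4218.75ms @ 9/2 + 1406.25ms (3/2)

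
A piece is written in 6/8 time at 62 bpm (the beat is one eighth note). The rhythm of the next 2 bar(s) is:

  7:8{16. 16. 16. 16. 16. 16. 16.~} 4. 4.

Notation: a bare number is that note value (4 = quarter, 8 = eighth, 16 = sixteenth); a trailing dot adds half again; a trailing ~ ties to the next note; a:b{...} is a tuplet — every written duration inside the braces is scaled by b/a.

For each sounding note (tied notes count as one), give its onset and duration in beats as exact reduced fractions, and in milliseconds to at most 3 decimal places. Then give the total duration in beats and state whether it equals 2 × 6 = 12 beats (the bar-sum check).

1) 0.0ms=0b +829.493ms=6/7b
2) 829.493ms=6/7b +829.493ms=6/7b
3) 1658.986ms=12/7b +829.493ms=6/7b
4) 2488.479ms=18/7b +829.493ms=6/7b
5) 3317.972ms=24/7b +829.493ms=6/7b
6) 4147.465ms=30/7b +829.493ms=6/7b
7) 4976.959ms=36/7b +3732.719ms=27/7b
8) 8709.677ms=9b +2903.226ms=3b
Σ=12b of 12 (62bpm 6/8) — PASS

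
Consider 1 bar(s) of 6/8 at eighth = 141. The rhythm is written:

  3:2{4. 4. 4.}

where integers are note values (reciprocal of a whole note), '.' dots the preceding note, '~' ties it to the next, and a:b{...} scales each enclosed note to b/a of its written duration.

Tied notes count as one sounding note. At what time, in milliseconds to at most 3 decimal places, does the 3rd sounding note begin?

note 3 onset = 4b = 1702.128ms

1. 0.0ms @ 0 + 851.064ms (2)
2. 851.064ms @ 2 + 851.064ms (2)
3. 1702.128ms @ 4 + 851.064ms (2)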